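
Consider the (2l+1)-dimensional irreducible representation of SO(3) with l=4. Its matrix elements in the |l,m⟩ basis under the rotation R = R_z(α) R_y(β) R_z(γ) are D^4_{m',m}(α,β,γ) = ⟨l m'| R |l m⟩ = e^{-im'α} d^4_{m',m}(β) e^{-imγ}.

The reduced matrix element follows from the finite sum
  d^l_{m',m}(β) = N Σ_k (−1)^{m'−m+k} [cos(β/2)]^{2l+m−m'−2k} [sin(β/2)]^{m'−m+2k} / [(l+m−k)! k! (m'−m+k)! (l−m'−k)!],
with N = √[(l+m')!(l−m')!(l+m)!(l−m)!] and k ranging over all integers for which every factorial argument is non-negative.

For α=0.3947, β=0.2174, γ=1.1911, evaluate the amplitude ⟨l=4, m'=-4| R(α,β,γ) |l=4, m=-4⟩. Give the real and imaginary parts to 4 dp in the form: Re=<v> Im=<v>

First d^4_{-4,-4}(β=0.2174), then the phase factors e^{-i(-4)α} and e^{-i(-4)γ}:
Half-angle: c=0.994098, s=0.108486. N=√(1·40320·1·40320)=40320.000000
k: max(0,(-4)−(-4))=0 … min(4+(-4),4−(-4))=0
  k=0: (−1)^0·40320.0000/(40320)·0.9941^8·0.1085^0 = +0.953748
d^4_{-4,-4}(0.2174) = +0.953748
D = (-0.008004+0.999968i)·(+0.953748)·(+0.051988-0.998648i) = +0.952031+0.057205i

Re=0.9520 Im=0.0572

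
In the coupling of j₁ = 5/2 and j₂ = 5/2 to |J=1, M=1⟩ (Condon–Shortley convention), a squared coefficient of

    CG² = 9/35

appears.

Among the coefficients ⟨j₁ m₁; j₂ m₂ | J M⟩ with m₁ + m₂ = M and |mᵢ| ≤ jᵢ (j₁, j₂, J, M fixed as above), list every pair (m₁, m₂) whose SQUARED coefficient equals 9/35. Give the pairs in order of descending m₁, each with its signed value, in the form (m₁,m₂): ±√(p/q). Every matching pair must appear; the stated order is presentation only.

(1/2,1/2): +√(9/35)

Admissible pairs with m₁+m₂ = M = 1: (-3/2,5/2), (-1/2,3/2), (1/2,1/2), (3/2,-1/2), (5/2,-3/2)
  (m₁,m₂)=(5/2,-3/2): CG² = 1/7, CG = +√(1/7)
  (m₁,m₂)=(3/2,-1/2): CG² = 8/35, CG = −√(8/35)
  (m₁,m₂)=(1/2,1/2): CG² = 9/35, CG = +√(9/35)   ← matches the target
  (m₁,m₂)=(-1/2,3/2): CG² = 8/35, CG = −√(8/35)
  (m₁,m₂)=(-3/2,5/2): CG² = 1/7, CG = +√(1/7)
Pairs with CG² = 9/35: (1/2,1/2): +√(9/35)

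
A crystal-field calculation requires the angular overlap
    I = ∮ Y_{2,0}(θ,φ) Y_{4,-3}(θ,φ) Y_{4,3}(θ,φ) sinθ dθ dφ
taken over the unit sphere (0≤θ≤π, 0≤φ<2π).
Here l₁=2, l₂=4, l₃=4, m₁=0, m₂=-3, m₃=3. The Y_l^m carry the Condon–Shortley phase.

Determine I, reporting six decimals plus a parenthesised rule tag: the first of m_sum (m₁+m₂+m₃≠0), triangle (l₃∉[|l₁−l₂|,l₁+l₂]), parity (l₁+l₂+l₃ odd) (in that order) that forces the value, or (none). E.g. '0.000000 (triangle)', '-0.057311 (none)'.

0.057344 (none)

Checks pass: Σm=0; 10 even; l₃=4∈[2,6].
(2·2+1)(2·4+1)(2·4+1) = 405
Δ: 2! 2! 6! / 11! → 1/13860
sum: t=0:+1/192 t=1:−1/36 t=2:+1/192 = -5/288
3j²(2 4 4; 0 0 0) = Δ·Π!·Σ² = 20/693  (sign -1)
sum: t=0:+1/480 t=1:−1/720 = 1/1440
3j²(2 4 4; 0 -3 3) = Δ·Π!·Σ² = 7/1980  (sign -1)
combine: 4πI² = 405·20/693·7/1980 = 5/121
take √, sign +1: I = 0.05734392
No selection rule forces the value: the integral is nonzero (none).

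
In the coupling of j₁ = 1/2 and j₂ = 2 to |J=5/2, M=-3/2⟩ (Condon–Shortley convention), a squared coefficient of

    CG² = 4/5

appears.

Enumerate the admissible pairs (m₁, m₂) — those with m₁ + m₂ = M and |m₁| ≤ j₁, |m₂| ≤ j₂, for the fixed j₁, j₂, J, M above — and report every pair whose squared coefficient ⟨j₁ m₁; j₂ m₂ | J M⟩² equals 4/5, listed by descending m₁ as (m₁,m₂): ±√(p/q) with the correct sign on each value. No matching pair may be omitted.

Admissible pairs with m₁+m₂ = M = -3/2: (-1/2,-1), (1/2,-2)
  (m₁,m₂)=(1/2,-2): CG² = 1/5, CG = +√(1/5)
  (m₁,m₂)=(-1/2,-1): CG² = 4/5, CG = +√(4/5)   ← matches the target
Pairs with CG² = 4/5: (-1/2,-1): +√(4/5)

(-1/2,-1): +√(4/5)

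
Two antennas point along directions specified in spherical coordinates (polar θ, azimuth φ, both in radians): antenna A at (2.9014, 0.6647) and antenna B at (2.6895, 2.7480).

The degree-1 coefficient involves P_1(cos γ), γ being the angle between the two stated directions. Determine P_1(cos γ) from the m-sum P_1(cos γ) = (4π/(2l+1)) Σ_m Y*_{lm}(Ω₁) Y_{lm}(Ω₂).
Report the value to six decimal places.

0.822752

Term-by-term m-sum for l=1 (normalisation 4π/3 = 4.188790):
  m=-1: Y*=(0.064692, 0.050696)  Y=(-0.139388, -0.057883)  product (-0.006083, -0.010811)
  m=+0: Y*=(-0.474576, -0.000000)  Y=(-0.439515, 0.000000)  product (0.208583, 0.000000)
  m=+1: Y*=(-0.064692, 0.050696)  Y=(0.139388, -0.057883)  product (-0.006083, 0.010811)
Accumulated sum (0.196418, 0.000000); after 4π/(2l+1) scaling, (0.822752, 0.000000) ⇒ P_1 = 0.822752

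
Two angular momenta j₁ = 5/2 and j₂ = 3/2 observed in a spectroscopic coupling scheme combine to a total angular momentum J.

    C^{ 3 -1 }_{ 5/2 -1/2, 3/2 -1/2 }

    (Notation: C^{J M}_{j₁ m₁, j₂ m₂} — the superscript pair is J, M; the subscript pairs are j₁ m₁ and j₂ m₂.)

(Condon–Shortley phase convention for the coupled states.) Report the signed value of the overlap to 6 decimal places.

√[7·1!4!2!/8! · 2!3!1!2!2!4!] = √(48/5)
  +(−1)^0/∏(0,1,3,1,1,1)! = 1/6  (running 1/6)
  +(−1)^1/∏(1,0,2,0,2,2)! = -1/8  (running 1/24)
⟨..|..⟩ = √(48/5)·(1/24) = +0.129099

+0.129099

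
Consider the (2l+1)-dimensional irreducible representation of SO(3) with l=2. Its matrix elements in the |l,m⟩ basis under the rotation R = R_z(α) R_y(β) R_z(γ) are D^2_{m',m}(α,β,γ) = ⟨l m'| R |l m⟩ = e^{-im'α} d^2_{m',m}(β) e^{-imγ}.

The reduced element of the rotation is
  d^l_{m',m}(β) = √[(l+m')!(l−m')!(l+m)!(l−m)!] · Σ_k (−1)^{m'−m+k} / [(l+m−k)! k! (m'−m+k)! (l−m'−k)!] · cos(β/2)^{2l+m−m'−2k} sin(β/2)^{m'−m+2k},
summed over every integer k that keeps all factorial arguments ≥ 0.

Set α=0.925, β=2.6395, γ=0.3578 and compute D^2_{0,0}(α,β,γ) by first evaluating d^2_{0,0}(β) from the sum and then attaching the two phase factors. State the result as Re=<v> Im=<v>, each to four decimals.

Split into d^2_{0,0}(β=2.6395) × two z-phases.
Half-angle: c=0.248418, s=0.968653. N=√(2·2·2·2)=4.000000
k: max(0,(0)−(0))=0 … min(2+(0),2−(0))=2
  k=0: (−1)^0·4.0000/(4)·0.2484^4·0.9687^0 = +0.003808
  k=1: (−1)^1·4.0000/(1)·0.2484^2·0.9687^2 = -0.231612
  k=2: (−1)^2·4.0000/(4)·0.2484^0·0.9687^4 = +0.880386
d^2_{0,0}(2.6395) = +0.003808 -0.231612 +0.880386 = +0.652582
Attach z-rotation phases: D = e^{-i(0)(0.9250)}·(+0.652582)·e^{-i(0)(0.3578)} = +0.652582+0.000000i

Re=0.6526 Im=0.0000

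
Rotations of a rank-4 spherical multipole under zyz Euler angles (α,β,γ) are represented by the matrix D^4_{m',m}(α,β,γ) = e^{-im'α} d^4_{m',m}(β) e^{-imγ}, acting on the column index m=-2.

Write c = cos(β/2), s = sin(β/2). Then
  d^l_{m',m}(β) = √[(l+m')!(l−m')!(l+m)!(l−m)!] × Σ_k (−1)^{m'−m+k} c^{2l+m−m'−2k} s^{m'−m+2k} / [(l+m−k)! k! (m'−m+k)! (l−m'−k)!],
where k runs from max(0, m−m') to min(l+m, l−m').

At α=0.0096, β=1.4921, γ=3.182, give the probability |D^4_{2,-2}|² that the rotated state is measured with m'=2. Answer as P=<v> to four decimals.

P=0.1144

First d^4_{2,-2}(β=1.4921), then the phase factors e^{-i(2)α} and e^{-i(-2)γ}:
Half-angle: c=0.734376, s=0.678743. N=√(720·2·2·720)=1440.000000
The bounds max(0,m−m')=0 and min(l+m,l−m')=2 give 3 terms
  k=0: (−1)^4·1440.0000/(96)·0.7344^4·0.6787^4 = +0.925948
  k=1: (−1)^5·1440.0000/(120)·0.7344^2·0.6787^6 = -0.632777
  k=2: (−1)^6·1440.0000/(1440)·0.7344^0·0.6787^8 = +0.045045
d^4_{2,-2}(1.4921) = +0.925948 -0.632777 +0.045045 = +0.338215
|D^4_{2,-2}|² = |d^4_{2,-2}(β)|² = (+0.338215)² = 0.114389 (the z-rotation phases have unit modulus)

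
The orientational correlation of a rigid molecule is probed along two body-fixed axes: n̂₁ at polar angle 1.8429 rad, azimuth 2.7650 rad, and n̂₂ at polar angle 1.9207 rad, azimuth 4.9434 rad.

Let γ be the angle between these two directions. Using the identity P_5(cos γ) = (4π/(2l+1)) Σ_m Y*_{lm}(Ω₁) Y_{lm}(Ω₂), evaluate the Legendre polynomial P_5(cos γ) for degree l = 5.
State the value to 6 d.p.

Addition theorem: P_5(cos γ) = (4π/11) Σ_m Y*_{lm}(Ω₁) Y_{lm}(Ω₂), m = −5…5:
  [-5]  conj(Y_{5,-5})(Ω₁) = (0.118182, 0.366208) ; Y_{5,-5}(Ω₂) = (0.310629, 0.137135) ; Δ = (-0.013509, 0.129962)
  [-4]  conj(Y_{5,-4})(Ω₁) = (-0.021860, 0.338830) ; Y_{5,-4}(Ω₂) = (-0.236120, 0.312703) ; Δ = (-0.100792, -0.086840)
  [-3]  conj(Y_{5,-3})(Ω₁) = (0.046177, -0.097826) ; Y_{5,-3}(Ω₂) = (-0.010563, -0.012720) ; Δ = (-0.001732, 0.000446)
  [-2]  conj(Y_{5,-2})(Ω₁) = (0.241478, -0.226401) ; Y_{5,-2}(Ω₂) = (-0.297147, 0.147970) ; Δ = (-0.038254, 0.103006)
  [-1]  conj(Y_{5,-1})(Ω₁) = (-0.028209, 0.011156) ; Y_{5,-1}(Ω₂) = (-0.024471, -0.104038) ; Δ = (0.001851, 0.002662)
  [+0]  conj(Y_{5,0})(Ω₁) = (-0.322879, -0.000000) ; Y_{5,0}(Ω₂) = (-0.306453, 0.000000) ; Δ = (0.098947, 0.000000)
  [+1]  conj(Y_{5,1})(Ω₁) = (0.028209, 0.011156) ; Y_{5,1}(Ω₂) = (0.024471, -0.104038) ; Δ = (0.001851, -0.002662)
  [+2]  conj(Y_{5,2})(Ω₁) = (0.241478, 0.226401) ; Y_{5,2}(Ω₂) = (-0.297147, -0.147970) ; Δ = (-0.038254, -0.103006)
  [+3]  conj(Y_{5,3})(Ω₁) = (-0.046177, -0.097826) ; Y_{5,3}(Ω₂) = (0.010563, -0.012720) ; Δ = (-0.001732, -0.000446)
  [+4]  conj(Y_{5,4})(Ω₁) = (-0.021860, -0.338830) ; Y_{5,4}(Ω₂) = (-0.236120, -0.312703) ; Δ = (-0.100792, 0.086840)
  [+5]  conj(Y_{5,5})(Ω₁) = (-0.118182, 0.366208) ; Y_{5,5}(Ω₂) = (-0.310629, 0.137135) ; Δ = (-0.013509, -0.129962)
Accumulated sum (-0.205924, 0.000000); after 4π/(2l+1) scaling, (-0.235247, 0.000000) ⇒ P_5 = -0.235247

-0.235247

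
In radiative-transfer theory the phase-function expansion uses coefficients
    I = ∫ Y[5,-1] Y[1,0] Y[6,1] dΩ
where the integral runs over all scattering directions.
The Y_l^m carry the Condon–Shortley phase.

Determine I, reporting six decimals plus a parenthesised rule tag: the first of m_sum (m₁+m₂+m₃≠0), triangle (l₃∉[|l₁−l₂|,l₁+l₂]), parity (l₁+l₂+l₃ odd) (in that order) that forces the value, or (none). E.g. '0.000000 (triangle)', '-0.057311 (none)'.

-0.241725 (none)

m-sum 0 ✓  L=12 even ✓  4≤6≤6 ✓
Π(2lᵢ+1) = 11×3×13 = 429
triangle coeff Δ(5,1,6) = 1/858
Σ_t [0,0]: t=0:+1/14400 = 1/14400
(3j)²=6/143 [(5 1 6; 0 0 0)], sign=+1
Σ_t [0,0]: t=0:+1/17280 = 1/17280
(3j)²=35/858 [(5 1 6; -1 0 1)], sign=-1
⇒ 4πI² = 105/143
I = (-1)√(105/143/(4π)) = -0.24172507
No selection rule forces the value: the integral is nonzero (none).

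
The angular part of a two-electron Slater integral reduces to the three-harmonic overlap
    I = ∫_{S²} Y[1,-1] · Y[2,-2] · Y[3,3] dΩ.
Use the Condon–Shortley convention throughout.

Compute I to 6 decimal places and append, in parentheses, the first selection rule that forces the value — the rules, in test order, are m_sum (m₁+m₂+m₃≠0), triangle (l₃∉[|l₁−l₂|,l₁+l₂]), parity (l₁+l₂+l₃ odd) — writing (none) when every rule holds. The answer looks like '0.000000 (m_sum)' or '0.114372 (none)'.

-0.319865 (none)

Checks pass: Σm=0; 6 even; l₃=3∈[1,3].
(2·1+1)(2·2+1)(2·3+1) = 105
Δ: 0! 2! 4! / 7! → 1/105
sum: t=0:+1/4 = 1/4
3j²(1 2 3; 0 0 0) = Δ·Π!·Σ² = 3/35  (sign -1)
sum: t=0:+1/48 = 1/48
3j²(1 2 3; -1 -2 3) = Δ·Π!·Σ² = 1/7  (sign +1)
combine: 4πI² = 105·3/35·1/7 = 9/7
take √, sign -1: I = -0.31986543
No selection rule forces the value: the integral is nonzero (none).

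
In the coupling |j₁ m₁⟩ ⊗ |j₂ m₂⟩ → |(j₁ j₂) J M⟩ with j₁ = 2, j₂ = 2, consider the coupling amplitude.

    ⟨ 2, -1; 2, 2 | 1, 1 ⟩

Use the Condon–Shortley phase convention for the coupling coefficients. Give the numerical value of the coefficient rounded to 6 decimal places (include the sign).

−√(1/5) ≈ -0.447214

√[3·3!1!1!/6! · 1!3!4!0!2!0!] = √(36/5)
  +(−1)^3/∏(3,0,0,1,1,0)! = -1/6  (running -1/6)
⟨..|..⟩ = √(36/5)·(-1/6) = -0.447214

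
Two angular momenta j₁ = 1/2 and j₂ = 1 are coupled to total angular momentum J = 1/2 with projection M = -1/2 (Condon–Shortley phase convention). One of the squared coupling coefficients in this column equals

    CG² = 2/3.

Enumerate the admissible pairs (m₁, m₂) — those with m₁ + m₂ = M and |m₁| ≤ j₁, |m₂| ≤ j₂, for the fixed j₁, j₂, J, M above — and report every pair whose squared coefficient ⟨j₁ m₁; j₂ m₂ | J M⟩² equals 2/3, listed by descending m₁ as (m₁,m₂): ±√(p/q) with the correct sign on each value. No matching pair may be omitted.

Admissible pairs with m₁+m₂ = M = -1/2: (-1/2,0), (1/2,-1)
  (m₁,m₂)=(1/2,-1): CG² = 2/3, CG = +√(2/3)   ← matches the target
  (m₁,m₂)=(-1/2,0): CG² = 1/3, CG = −√(1/3)
Pairs with CG² = 2/3: (1/2,-1): +√(2/3)

(1/2,-1): +√(2/3)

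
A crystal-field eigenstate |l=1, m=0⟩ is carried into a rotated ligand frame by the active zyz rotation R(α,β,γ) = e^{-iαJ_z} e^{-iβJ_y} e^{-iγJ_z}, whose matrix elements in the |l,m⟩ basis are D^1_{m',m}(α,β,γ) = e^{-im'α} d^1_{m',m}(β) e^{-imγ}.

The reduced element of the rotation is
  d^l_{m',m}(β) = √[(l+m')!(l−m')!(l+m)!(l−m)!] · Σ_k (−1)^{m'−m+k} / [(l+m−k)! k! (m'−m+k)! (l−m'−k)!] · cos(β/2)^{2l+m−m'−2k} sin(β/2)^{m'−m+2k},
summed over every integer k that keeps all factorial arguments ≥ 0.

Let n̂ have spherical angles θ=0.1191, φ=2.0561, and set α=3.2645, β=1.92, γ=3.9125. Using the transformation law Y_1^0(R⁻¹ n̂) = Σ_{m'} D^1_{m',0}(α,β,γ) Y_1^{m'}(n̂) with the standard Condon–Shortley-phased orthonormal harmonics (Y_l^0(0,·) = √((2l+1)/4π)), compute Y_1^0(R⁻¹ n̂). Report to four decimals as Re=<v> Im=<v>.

Re=-0.1467 Im=0.0000

Need the full column D^1_{m',0} for m'=−1..1 at α=3.2645, β=1.9200, γ=3.9125.
cos(β/2)=0.573520, sin(β/2)=0.819192
d^1_{-1,0}: single k=1 term ⇒ +0.664430;  D = -0.659417-0.081458i
d^1_{0,0}: k∈[0..1] ⇒ +0.328925 -0.671075 = -0.342150;  D = -0.342150+0.000000i
d^1_{1,0}: single k=0 term ⇒ -0.664430;  D = +0.659417-0.081458i
Y_1^{m'}(θ=0.1191,φ=2.0561) and Σ D·Y over m':
  (-0.6594-0.0815i)·(-0.0191-0.0363i)  (-0.3421+0.0000i)·(+0.4851+0.0000i)  (+0.6594-0.0815i)·(+0.0191-0.0363i)
Y_1^0(R⁻¹ n̂) = -0.146652+0.000000i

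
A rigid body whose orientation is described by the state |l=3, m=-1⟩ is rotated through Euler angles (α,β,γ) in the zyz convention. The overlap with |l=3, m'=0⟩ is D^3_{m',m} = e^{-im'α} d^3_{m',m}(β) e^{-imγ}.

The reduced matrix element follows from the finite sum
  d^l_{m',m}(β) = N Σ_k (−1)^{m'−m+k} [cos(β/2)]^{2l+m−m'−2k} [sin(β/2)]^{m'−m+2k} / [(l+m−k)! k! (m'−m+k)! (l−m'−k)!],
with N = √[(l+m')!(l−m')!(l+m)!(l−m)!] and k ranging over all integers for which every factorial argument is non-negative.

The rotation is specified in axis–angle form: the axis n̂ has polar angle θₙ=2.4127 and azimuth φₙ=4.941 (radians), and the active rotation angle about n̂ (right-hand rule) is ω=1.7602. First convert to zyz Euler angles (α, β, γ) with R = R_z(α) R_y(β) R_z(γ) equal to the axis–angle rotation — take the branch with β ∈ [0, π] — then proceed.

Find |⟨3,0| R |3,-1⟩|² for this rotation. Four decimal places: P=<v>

Axis–angle → zyz. n̂ = (sinθₙcosφₙ, sinθₙsinφₙ, cosθₙ) = (+0.150942, -0.648715, -0.745912), ω = 1.7602.
R = I cosω + sinω [n̂]ₓ + (1−cosω) n̂n̂ᵀ gives
  R = [-0.161200, +0.616219, -0.770901; -0.848927, +0.311789, +0.426744; +0.503327, +0.723230, +0.472865]
β = atan2(√(R₁₃²+R₂₃²), R₃₃) = 1.078257; α = atan2(R₂₃, R₁₃) mod 2π = 2.636016; γ = atan2(R₃₂, −R₃₁) mod 2π = 2.178794
D^3_{0,-1}(2.6360,1.0783,2.1788) = e^{-i·0·2.6360}·d^3_{0,-1}(1.0783)·e^{-i·-1·2.1788}. Compute d first:
Half-angle: c=0.858156, s=0.513388. N=√(6·6·2·24)=41.569219
k: max(0,(-1)−(0))=0 … min(3+(-1),3−(0))=2
  k=0: (−1)^1·41.5692/(12)·0.8582^5·0.5134^1 = -0.827692
  k=1: (−1)^2·41.5692/(4)·0.8582^3·0.5134^3 = +0.888688
  k=2: (−1)^3·41.5692/(12)·0.8582^1·0.5134^5 = -0.106020
d^3_{0,-1}(1.0783) = -0.827692 +0.888688 -0.106020 = -0.045024
|D^3_{0,-1}|² = |d^3_{0,-1}(β)|² = (-0.045024)² = 0.002027 (the z-rotation phases have unit modulus)

P=0.0020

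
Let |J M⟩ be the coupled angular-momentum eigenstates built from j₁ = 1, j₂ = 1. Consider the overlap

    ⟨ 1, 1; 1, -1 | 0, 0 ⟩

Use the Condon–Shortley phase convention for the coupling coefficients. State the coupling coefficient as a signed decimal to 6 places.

+0.577350  (= +√(1/3))

√[1·2!0!0!/3! · 2!0!0!2!0!0!] = √(4/3)
  +(−1)^0/∏(0,2,0,0,0,0)! = 1/2  (running 1/2)
⟨..|..⟩ = √(4/3)·(1/2) = +0.577350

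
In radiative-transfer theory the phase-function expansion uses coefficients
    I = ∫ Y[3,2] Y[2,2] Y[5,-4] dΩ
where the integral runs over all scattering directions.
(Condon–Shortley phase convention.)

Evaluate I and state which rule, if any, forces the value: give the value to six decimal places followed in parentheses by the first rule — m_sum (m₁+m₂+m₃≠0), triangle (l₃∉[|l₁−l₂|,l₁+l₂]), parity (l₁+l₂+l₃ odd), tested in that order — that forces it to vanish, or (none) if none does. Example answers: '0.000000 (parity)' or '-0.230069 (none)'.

Rules hold: Σm=0, L=10 even, 1≤5≤5.
N = 7·5·11 = 385
Δ = 0!·6!·4!/11! = 1/2310
Racah Σ t=0..0: t=0:+1/144 = 1/144
⇒ 3j(3 2 5; 0 0 0)² = 10/231, sgn -1
Racah Σ t=0..0: t=0:+1/2880 = 1/2880
⇒ 3j(3 2 5; 2 2 -4)² = 3/55, sgn -1
4πI² = N·(3j₀)²·(3jₘ)² = 10/11
I = +1·√(0.909091/4π) = 0.26896683
No selection rule forces the value: the integral is nonzero (none).

0.268967 (none)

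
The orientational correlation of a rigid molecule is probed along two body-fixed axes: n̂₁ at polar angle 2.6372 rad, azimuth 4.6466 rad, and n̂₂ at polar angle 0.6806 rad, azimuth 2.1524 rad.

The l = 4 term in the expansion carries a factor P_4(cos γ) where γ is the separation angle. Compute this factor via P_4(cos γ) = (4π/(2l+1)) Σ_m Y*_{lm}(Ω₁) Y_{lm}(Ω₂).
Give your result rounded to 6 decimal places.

0.355448

Summing Y*_{l m}(θ₁,φ₁)·Y_{l m}(θ₂,φ₂) over m ∈ [−4, 4]; prefactor 4π/(2·4+1) = 1.396263:
  m=-4: Y*=0.02331 - 0.00628j  Y=-0.04758 - 0.05050j  product -0.00143 - 0.00088j
  m=-3: Y*=-0.02425 - 0.12128j  Y=0.23873 - 0.04197j  product -0.01088 - 0.02794j
  m=-2: Y*=-0.33810 + 0.04474j  Y=-0.16950 + 0.39258j  product 0.03974 - 0.14032j
  m=-1: Y*=0.03112 + 0.47238j  Y=-0.15611 - 0.23745j  product 0.10731 - 0.08113j
  m=+0: Y*=0.05998 + 0.00000j  Y=-0.24871 + 0.00000j  product -0.01492 + 0.00000j
  m=+1: Y*=-0.03112 + 0.47238j  Y=0.15611 - 0.23745j  product 0.10731 + 0.08113j
  m=+2: Y*=-0.33810 - 0.04474j  Y=-0.16950 - 0.39258j  product 0.03974 + 0.14032j
  m=+3: Y*=0.02425 - 0.12128j  Y=-0.23873 - 0.04197j  product -0.01088 + 0.02794j
  m=+4: Y*=0.02331 + 0.00628j  Y=-0.04758 + 0.05050j  product -0.00143 + 0.00088j
Σ over m = 0.25457 - 0.00000j; ×(4π/9) → 0.35545 - 0.00000j. Real part: 0.355448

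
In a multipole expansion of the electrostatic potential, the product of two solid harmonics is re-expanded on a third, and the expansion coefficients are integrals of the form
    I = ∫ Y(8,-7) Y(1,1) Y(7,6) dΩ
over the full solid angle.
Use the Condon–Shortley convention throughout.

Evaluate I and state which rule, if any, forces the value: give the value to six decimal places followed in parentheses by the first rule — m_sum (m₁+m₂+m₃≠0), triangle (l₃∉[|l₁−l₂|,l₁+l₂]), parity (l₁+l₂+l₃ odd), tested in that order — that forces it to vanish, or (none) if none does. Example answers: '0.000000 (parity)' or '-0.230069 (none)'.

Rules hold: Σm=0, L=16 even, 7≤7≤9.
N = 17·3·15 = 765
Δ = 2!·14!·0!/17! = 1/2040
Racah Σ t=1..1: t=1:−1/25401600 = -1/25401600
⇒ 3j(8 1 7; 0 0 0)² = 8/255, sgn +1
Racah Σ t=2..2: t=2:+1/12454041600 = 1/12454041600
⇒ 3j(8 1 7; -7 1 6)² = 7/136, sgn -1
4πI² = N·(3j₀)²·(3jₘ)² = 21/17
I = -1·√(1.23529/4π) = -0.31353083
No selection rule forces the value: the integral is nonzero (none).

-0.313531 (none)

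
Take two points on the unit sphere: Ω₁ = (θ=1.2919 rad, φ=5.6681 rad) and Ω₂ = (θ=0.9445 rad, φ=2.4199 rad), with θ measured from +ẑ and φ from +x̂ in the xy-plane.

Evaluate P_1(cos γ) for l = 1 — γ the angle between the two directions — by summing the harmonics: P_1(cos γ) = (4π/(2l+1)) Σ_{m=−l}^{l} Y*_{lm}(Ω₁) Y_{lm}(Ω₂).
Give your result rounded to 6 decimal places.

Expand P_1 via completeness: Σ_{m} conj(Y_{1,m}) at Ω₁ times Y_{1,m} at Ω₂ —
  term(m=-1) = -0.092446-0.009893i   from Y*(Ω₁)=+0.271270-0.191657i, Y(Ω₂)=-0.210133-0.184931i
  term(m=+0) = +0.038523+0.000000i   from Y*(Ω₁)=+0.134510-0.000000i, Y(Ω₂)=+0.286393+0.000000i
  term(m=+1) = -0.092446+0.009893i   from Y*(Ω₁)=-0.271270-0.191657i, Y(Ω₂)=+0.210133-0.184931i
Total Σ_m = -0.146370+0.000000i. Multiply by 4.188790: -0.613112+0.000000i. P_1(cos γ) = -0.613112

-0.613112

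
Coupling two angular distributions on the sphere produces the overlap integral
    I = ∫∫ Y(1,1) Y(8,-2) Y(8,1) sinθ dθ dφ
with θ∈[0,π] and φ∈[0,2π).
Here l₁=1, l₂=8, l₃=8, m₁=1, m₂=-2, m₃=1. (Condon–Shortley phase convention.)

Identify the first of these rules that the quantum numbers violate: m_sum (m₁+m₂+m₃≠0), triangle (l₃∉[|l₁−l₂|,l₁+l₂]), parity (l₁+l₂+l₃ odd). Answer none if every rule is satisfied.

parity

Σmᵢ = 0  ✓
l₃∈[|l₁−l₂|,l₁+l₂]=[7,9], have l₃=8  ✓
Σlᵢ = 17 ⇒ odd  ✗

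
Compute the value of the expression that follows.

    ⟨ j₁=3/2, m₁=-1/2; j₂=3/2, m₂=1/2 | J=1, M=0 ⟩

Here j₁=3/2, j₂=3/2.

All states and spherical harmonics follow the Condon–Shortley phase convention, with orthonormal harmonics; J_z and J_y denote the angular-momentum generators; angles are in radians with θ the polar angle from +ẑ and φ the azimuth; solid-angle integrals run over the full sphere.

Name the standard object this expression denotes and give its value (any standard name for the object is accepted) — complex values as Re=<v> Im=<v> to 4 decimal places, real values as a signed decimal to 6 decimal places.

Clebsch–Gordan coefficient, −√(1/20) ≈ -0.223607

This is a Clebsch–Gordan (vector-coupling) coefficient.
√[3·2!1!1!/5! · 1!2!2!1!1!1!] = √(1/5)
  +(−1)^1/∏(1,1,1,1,0,0)! = -1  (running -1)
  +(−1)^2/∏(2,0,0,0,1,1)! = 1/2  (running -1/2)
⟨..|..⟩ = √(1/5)·(-1/2) = -0.223607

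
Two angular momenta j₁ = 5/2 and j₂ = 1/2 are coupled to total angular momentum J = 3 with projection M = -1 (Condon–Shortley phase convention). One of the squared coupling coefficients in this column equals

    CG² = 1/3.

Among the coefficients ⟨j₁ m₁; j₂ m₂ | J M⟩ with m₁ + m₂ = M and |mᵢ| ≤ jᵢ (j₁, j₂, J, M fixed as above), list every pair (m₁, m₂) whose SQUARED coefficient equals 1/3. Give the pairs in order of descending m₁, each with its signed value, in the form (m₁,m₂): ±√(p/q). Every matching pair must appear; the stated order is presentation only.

(-3/2,1/2): +√(1/3)

Admissible pairs with m₁+m₂ = M = -1: (-3/2,1/2), (-1/2,-1/2)
  (m₁,m₂)=(-1/2,-1/2): CG² = 2/3, CG = +√(2/3)
  (m₁,m₂)=(-3/2,1/2): CG² = 1/3, CG = +√(1/3)   ← matches the target
Pairs with CG² = 1/3: (-3/2,1/2): +√(1/3)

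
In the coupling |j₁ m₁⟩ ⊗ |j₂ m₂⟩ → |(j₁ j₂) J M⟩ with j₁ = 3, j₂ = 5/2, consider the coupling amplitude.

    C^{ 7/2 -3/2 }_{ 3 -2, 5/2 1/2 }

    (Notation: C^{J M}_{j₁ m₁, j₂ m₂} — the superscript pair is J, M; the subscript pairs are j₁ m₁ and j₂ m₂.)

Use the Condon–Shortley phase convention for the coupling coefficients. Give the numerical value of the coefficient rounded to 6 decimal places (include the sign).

+0.308607  (= +√(2/21))

√[8·2!4!3!/10! · 1!5!3!2!2!5!] = √(1536/7)
  +(−1)^1/∏(1,1,4,2,0,1)! = -1/48  (running -1/48)
  +(−1)^2/∏(2,0,3,1,1,2)! = 1/24  (running 1/48)
⟨..|..⟩ = √(1536/7)·(1/48) = +0.308607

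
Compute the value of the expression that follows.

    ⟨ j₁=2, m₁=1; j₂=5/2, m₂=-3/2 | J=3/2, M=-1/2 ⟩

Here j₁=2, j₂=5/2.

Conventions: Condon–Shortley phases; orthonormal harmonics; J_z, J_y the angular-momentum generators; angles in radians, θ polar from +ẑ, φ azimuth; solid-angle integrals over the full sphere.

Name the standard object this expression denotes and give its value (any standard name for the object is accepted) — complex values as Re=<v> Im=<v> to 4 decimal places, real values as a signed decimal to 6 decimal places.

This is a Clebsch–Gordan (vector-coupling) coefficient.
j₁+j₂−J=3  J+j₁−j₂=1  J−j₁+j₂=2  j₁+j₂+J+1=7
(j₁±m₁, j₂±m₂, J±M) = (3,1,1,4,1,2)
P² = 96/35
sum k=0..1:
  [0] +1/6 = 1/6
  [1] −1/4 = -1/4
S = -1/12
C² = P²·S² = 2/105 ; C = -0.138013

Clebsch–Gordan coefficient, −√(2/105) ≈ -0.138013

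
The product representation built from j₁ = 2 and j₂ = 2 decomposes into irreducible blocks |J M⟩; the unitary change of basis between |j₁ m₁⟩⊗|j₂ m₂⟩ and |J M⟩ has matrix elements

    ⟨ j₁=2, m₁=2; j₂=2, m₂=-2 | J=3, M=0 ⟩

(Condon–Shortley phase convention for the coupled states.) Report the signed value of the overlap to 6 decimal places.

√[7·1!3!3!/8! · 4!0!0!4!3!3!] = √(648/5)
  +(−1)^0/∏(0,1,0,0,3,3)! = 1/36  (running 1/36)
⟨..|..⟩ = √(648/5)·(1/36) = +0.316228

+√(1/10) = +0.316228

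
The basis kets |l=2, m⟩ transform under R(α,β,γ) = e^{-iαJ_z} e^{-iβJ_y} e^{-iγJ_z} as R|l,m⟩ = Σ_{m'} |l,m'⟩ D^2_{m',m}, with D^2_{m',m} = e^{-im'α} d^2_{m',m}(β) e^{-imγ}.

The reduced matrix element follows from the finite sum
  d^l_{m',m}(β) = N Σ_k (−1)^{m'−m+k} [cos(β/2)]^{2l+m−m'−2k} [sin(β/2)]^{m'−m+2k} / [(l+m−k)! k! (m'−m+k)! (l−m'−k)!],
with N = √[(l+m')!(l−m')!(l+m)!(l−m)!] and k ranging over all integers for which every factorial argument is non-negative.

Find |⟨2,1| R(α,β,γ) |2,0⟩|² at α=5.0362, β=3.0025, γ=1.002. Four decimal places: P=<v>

P=0.0283

D^2_{1,0}(5.0362,3.0025,1.0020) = e^{-i·1·5.0362}·d^2_{1,0}(3.0025)·e^{-i·0·1.0020}. Compute d first:
With c≡cos(β/2)=0.069490 and s≡sin(β/2)=0.997583, N=[6·1·2·2]^{1/2}=4.898979
k: max(0,(0)−(1))=0 … min(2+(0),2−(1))=1
  k=0: (−1)^1·4.8990/(2)·0.0695^3·0.9976^1 = -0.000820
  k=1: (−1)^2·4.8990/(2)·0.0695^1·0.9976^3 = +0.168984
d^2_{1,0}(3.0025) = -0.000820 +0.168984 = +0.168164
|D^2_{1,0}|² = |d^2_{1,0}(β)|² = (+0.168164)² = 0.028279 (the z-rotation phases have unit modulus)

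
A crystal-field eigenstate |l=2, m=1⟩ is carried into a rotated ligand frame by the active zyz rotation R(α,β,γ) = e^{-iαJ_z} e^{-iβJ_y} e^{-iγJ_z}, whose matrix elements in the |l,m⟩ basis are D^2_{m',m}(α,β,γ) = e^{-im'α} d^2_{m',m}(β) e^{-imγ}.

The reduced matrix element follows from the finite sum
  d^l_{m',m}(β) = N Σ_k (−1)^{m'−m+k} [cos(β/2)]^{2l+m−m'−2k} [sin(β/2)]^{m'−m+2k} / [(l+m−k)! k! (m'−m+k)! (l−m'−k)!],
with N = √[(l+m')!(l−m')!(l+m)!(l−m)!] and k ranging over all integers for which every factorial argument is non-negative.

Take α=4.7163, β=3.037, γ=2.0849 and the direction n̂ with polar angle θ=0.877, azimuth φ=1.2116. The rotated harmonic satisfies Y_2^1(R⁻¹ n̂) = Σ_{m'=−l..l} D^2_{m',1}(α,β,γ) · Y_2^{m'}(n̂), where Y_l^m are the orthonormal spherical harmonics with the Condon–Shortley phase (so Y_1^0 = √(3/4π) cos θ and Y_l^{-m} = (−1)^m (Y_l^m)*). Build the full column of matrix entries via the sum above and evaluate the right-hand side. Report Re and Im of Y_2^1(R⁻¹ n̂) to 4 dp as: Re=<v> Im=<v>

Need the full column D^2_{m',1} for m'=−2..2 at α=4.7163, β=3.0370, γ=2.0849.
cos(β/2)=0.052272, sin(β/2)=0.998633
d^2_{-2,1}: single k=3 term ⇒ +0.104117;  D = +0.050489+0.091056i
d^2_{-1,1}: k∈[2..3] ⇒ +0.008175 -0.994543 = -0.986368;  D = +0.860754-0.481688i
d^2_{0,1}: k∈[1..2] ⇒ +0.000349 -0.127517 = -0.127167;  D = +0.062535+0.110729i
d^2_{1,1}: k∈[0..1] ⇒ +0.000007 -0.008175 = -0.008167;  D = -0.007096+0.004044i
d^2_{2,1}: single k=0 term ⇒ -0.000285;  D = -0.000142-0.000247i
Y_2^{m'}(θ=0.877,φ=1.2116) and Σ D·Y over m':
  (+0.0505+0.0911i)·(-0.1719-0.1503i)  (+0.8608-0.4817i)·(+0.1335-0.3556i)  (+0.0625+0.1107i)·(+0.0715+0.0000i)  (-0.0071+0.0040i)·(-0.1335-0.3556i)  (-0.0001-0.0002i)·(-0.1719+0.1503i)
Y_2^1(R⁻¹ n̂) = -0.044430-0.383687i

Re=-0.0444 Im=-0.3837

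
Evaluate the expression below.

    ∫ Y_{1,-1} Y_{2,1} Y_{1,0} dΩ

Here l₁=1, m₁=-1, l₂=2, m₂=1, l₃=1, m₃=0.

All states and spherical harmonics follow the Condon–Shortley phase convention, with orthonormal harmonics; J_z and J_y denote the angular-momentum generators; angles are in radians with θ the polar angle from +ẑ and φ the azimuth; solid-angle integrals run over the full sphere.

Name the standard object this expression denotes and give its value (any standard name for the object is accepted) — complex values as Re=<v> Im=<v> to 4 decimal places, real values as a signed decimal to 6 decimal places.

Gaunt coefficient, -0.218510

This is a Gaunt coefficient — the integral of a triple product of spherical harmonics over the sphere.
Checks pass: Σm=0; 4 even; l₃=1∈[1,3].
(2·1+1)(2·2+1)(2·1+1) = 45
Δ: 2! 0! 2! / 5! → 1/30
sum: t=1:−1/1 = -1/1
3j²(1 2 1; 0 0 0) = Δ·Π!·Σ² = 2/15  (sign +1)
sum: t=2:+1/2 = 1/2
3j²(1 2 1; -1 1 0) = Δ·Π!·Σ² = 1/10  (sign -1)
combine: 4πI² = 45·2/15·1/10 = 3/5
take √, sign -1: I = -0.21850969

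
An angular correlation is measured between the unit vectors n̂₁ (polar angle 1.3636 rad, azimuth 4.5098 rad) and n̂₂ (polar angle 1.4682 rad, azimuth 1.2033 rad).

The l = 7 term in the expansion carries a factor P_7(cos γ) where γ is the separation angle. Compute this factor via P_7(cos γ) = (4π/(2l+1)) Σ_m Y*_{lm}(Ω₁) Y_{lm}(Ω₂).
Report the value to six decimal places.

Summing Y*_{l m}(θ₁,φ₁)·Y_{l m}(θ₂,φ₂) over m ∈ [−7, 7]; prefactor 4π/(2·7+1) = 0.837758:
  [-7]  conj(Y_{7,-7})(Ω₁) = 0.42481 + 0.06537j ; Y_{7,-7}(Ω₂) = -0.25970 - 0.40596j ; Δ = -0.08379 - 0.18943j
  [-6]  conj(Y_{7,-6})(Ω₁) = -0.11759 + 0.31695j ; Y_{7,-6}(Ω₂) = 0.11000 - 0.14955j ; Δ = 0.03447 + 0.05245j
  [-5]  conj(Y_{7,-5})(Ω₁) = 0.12569 + 0.07842j ; Y_{7,-5}(Ω₂) = -0.29774 - 0.08134j ; Δ = -0.03104 - 0.03357j
  [-4]  conj(Y_{7,-4})(Ω₁) = -0.23379 + 0.24576j ; Y_{7,-4}(Ω₂) = -0.02121 - 0.20967j ; Δ = 0.05649 + 0.04381j
  [-3]  conj(Y_{7,-3})(Ω₁) = 0.02741 + 0.03941j ; Y_{7,-3}(Ω₂) = -0.22578 + 0.11421j ; Δ = -0.01069 - 0.00577j
  [-2]  conj(Y_{7,-2})(Ω₁) = -0.30031 + 0.12881j ; Y_{7,-2}(Ω₂) = -0.16305 - 0.14739j ; Δ = 0.06795 + 0.02326j
  [-1]  conj(Y_{7,-1})(Ω₁) = 0.00177 + 0.00863j ; Y_{7,-1}(Ω₂) = -0.08305 + 0.21571j ; Δ = -0.00201 - 0.00033j
  [+0]  conj(Y_{7,0})(Ω₁) = -0.32137 + 0.00000j ; Y_{7,0}(Ω₂) = -0.22219 + 0.00000j ; Δ = 0.07141 + 0.00000j
  [+1]  conj(Y_{7,1})(Ω₁) = -0.00177 + 0.00863j ; Y_{7,1}(Ω₂) = 0.08305 + 0.21571j ; Δ = -0.00201 + 0.00033j
  [+2]  conj(Y_{7,2})(Ω₁) = -0.30031 - 0.12881j ; Y_{7,2}(Ω₂) = -0.16305 + 0.14739j ; Δ = 0.06795 - 0.02326j
  [+3]  conj(Y_{7,3})(Ω₁) = -0.02741 + 0.03941j ; Y_{7,3}(Ω₂) = 0.22578 + 0.11421j ; Δ = -0.01069 + 0.00577j
  [+4]  conj(Y_{7,4})(Ω₁) = -0.23379 - 0.24576j ; Y_{7,4}(Ω₂) = -0.02121 + 0.20967j ; Δ = 0.05649 - 0.04381j
  [+5]  conj(Y_{7,5})(Ω₁) = -0.12569 + 0.07842j ; Y_{7,5}(Ω₂) = 0.29774 - 0.08134j ; Δ = -0.03104 + 0.03357j
  [+6]  conj(Y_{7,6})(Ω₁) = -0.11759 - 0.31695j ; Y_{7,6}(Ω₂) = 0.11000 + 0.14955j ; Δ = 0.03447 - 0.05245j
  [+7]  conj(Y_{7,7})(Ω₁) = -0.42481 + 0.06537j ; Y_{7,7}(Ω₂) = 0.25970 - 0.40596j ; Δ = -0.08379 + 0.18943j
Σ over m = 0.13415 - 0.00000j; ×(4π/15) → 0.11239 - 0.00000j. Real part: 0.112388

0.112388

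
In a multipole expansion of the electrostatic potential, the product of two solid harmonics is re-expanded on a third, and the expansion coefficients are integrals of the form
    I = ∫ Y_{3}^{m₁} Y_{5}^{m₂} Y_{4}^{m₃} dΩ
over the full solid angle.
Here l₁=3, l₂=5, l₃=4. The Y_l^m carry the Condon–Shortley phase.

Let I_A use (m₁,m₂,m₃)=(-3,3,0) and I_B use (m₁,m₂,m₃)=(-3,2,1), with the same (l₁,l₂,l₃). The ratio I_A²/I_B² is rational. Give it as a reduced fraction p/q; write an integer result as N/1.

Same 3,5,4: normalisation and zero-m 3j drop out of the ratio.
A: Δ: 4! 2! 6! / 13! → 1/180180; sum: t=4:+1/2304 = 1/2304; 3j²(3 5 4; -3 3 0) = Δ·Π!·Σ² = 5/143  (sign +1)
B: Δ: 4! 2! 6! / 13! → 1/180180; sum: t=4:+1/1728 = 1/1728; 3j²(3 5 4; -3 2 1) = Δ·Π!·Σ² = 25/858  (sign -1)
I_A²/I_B² = (5/143)/(25/858) = 6/5

6/5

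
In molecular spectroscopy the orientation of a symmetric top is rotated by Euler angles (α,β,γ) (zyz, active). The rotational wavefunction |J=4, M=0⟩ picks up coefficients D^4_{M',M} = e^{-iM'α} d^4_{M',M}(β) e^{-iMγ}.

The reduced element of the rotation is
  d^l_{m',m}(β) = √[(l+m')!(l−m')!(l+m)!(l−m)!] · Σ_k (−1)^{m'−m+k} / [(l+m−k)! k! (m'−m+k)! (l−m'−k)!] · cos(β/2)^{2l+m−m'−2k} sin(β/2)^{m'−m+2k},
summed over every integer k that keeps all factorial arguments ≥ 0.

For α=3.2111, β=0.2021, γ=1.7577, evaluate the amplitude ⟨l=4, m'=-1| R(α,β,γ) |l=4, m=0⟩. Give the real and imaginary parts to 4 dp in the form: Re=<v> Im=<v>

First d^4_{-1,0}(β=0.2021), then the phase factors e^{-i(-1)α} and e^{-i(0)γ}:
With c≡cos(β/2)=0.994899 and s≡sin(β/2)=0.100878, N=[6·120·24·24]^{1/2}=643.987578
k: max(0,(0)−(-1))=1 … min(4+(0),4−(-1))=4
  k=1: (−1)^0·643.9876/(144)·0.9949^7·0.1009^1 = +0.435276
  k=2: (−1)^1·643.9876/(24)·0.9949^5·0.1009^3 = -0.026850
  k=3: (−1)^2·643.9876/(24)·0.9949^3·0.1009^5 = +0.000276
  k=4: (−1)^3·643.9876/(144)·0.9949^1·0.1009^7 = -0.000000
d^4_{-1,0}(0.2021) = +0.435276 -0.026850 +0.000276 -0.000000 = +0.408701
D = (-0.997585-0.069451i)·(+0.408701)·(+1.000000+0.000000i) = -0.407714-0.028385i

Re=-0.4077 Im=-0.0284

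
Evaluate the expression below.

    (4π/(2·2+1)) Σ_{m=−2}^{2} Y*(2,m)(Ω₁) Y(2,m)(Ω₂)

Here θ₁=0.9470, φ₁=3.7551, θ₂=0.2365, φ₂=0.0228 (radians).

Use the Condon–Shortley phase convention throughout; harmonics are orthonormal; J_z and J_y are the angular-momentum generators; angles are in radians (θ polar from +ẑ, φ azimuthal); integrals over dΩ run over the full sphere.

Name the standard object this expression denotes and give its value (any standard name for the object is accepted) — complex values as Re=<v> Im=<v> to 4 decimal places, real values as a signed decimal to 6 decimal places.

Legendre polynomial (addition theorem), -0.247958

This sum is the spherical-harmonic addition theorem: it equals the Legendre polynomial P_l(cos γ) of the angle γ between the two directions.
Expand P_2 via completeness: Σ_{m} conj(Y_{2,m}) at Ω₁ times Y_{2,m} at Ω₂ —
  m=-2: Y*=0.08577 + 0.23959j  Y=0.02118 - 0.00097j  product 0.00205 + 0.00499j
  m=-1: Y*=-0.29948 - 0.21088j  Y=0.17592 - 0.00401j  product -0.05353 - 0.03590j
  m=+0: Y*=0.00744 + 0.00000j  Y=0.57884 + 0.00000j  product 0.00431 + 0.00000j
  m=+1: Y*=0.29948 - 0.21088j  Y=-0.17592 - 0.00401j  product -0.05353 + 0.03590j
  m=+2: Y*=0.08577 - 0.23959j  Y=0.02118 + 0.00097j  product 0.00205 - 0.00499j
Accumulated sum -0.09866 - 0.00000j; after 4π/(2l+1) scaling, -0.24796 - 0.00000j ⇒ P_2 = -0.247958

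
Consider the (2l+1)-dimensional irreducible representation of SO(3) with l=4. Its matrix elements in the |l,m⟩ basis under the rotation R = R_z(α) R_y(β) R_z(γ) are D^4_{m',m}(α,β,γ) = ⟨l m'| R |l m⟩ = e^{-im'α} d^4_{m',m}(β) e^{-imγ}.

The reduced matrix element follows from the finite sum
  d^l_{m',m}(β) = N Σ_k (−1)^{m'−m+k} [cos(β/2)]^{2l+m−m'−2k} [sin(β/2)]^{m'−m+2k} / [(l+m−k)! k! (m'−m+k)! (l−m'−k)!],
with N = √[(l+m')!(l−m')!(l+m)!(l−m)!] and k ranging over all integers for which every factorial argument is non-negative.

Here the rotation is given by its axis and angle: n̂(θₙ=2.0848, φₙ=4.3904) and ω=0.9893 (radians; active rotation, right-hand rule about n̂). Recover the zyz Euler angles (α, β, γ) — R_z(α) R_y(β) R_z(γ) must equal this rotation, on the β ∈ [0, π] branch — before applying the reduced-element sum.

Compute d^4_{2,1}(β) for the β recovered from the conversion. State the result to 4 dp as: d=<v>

d=-0.1011

Axis–angle → zyz. n̂ = (sinθₙcosφₙ, sinθₙsinφₙ, cosθₙ) = (-0.275563, -0.826032, -0.491668), ω = 0.9893.
R = I cosω + sinω [n̂]ₓ + (1−cosω) n̂n̂ᵀ gives
  R = [+0.583501, +0.513453, -0.629200; -0.308262, +0.856817, +0.413326; +0.751333, -0.047217, +0.658232]
β = atan2(√(R₁₃²+R₂₃²), R₃₃) = 0.852329; α = atan2(R₂₃, R₁₃) mod 2π = 2.560377; γ = atan2(R₃₂, −R₃₁) mod 2π = 3.204355
d^4_{2,1}(β=0.8523) via the finite sum:
Half-angle: c=0.910558, s=0.413381. N=√(720·2·120·6)=1018.233765
The bounds max(0,m−m')=0 and min(l+m,l−m')=2 give 3 terms
  k=0: (−1)^1·1018.2338/(240)·0.9106^7·0.4134^1 = -0.910208
  k=1: (−1)^2·1018.2338/(48)·0.9106^5·0.4134^3 = +0.937987
  k=2: (−1)^3·1018.2338/(72)·0.9106^3·0.4134^5 = -0.128882
d^4_{2,1}(0.8523) = -0.910208 +0.937987 -0.128882 = -0.101103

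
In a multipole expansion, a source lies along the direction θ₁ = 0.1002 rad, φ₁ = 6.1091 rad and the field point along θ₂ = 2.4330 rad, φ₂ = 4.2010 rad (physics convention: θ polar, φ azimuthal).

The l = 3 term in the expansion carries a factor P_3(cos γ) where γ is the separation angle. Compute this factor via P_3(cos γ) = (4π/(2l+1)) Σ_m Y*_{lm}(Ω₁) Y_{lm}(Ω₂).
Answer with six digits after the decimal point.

Addition theorem: P_3(cos γ) = (4π/7) Σ_m Y*_{lm}(Ω₁) Y_{lm}(Ω₂), m = −3…3:
  m=-3: Y*=+0.000362-0.000208i  Y=+0.114908-0.004211i  product +0.000041-0.000025i
  m=-2: Y*=+0.009565-0.003472i  Y=+0.171210+0.280497i  product +0.002611+0.002088i
  m=-1: Y*=+0.125766-0.022118i  Y=-0.193760+0.345269i  product -0.016732+0.047709i
  m=+0: Y*=+0.724032-0.000000i  Y=+0.033288+0.000000i  product +0.024101+0.000000i
  m=+1: Y*=-0.125766-0.022118i  Y=+0.193760+0.345269i  product -0.016732-0.047709i
  m=+2: Y*=+0.009565+0.003472i  Y=+0.171210-0.280497i  product +0.002611-0.002088i
  m=+3: Y*=-0.000362-0.000208i  Y=-0.114908-0.004211i  product +0.000041+0.000025i
Accumulated sum -0.004058+0.000000i; after 4π/(2l+1) scaling, -0.007285+0.000000i ⇒ P_3 = -0.007285

-0.007285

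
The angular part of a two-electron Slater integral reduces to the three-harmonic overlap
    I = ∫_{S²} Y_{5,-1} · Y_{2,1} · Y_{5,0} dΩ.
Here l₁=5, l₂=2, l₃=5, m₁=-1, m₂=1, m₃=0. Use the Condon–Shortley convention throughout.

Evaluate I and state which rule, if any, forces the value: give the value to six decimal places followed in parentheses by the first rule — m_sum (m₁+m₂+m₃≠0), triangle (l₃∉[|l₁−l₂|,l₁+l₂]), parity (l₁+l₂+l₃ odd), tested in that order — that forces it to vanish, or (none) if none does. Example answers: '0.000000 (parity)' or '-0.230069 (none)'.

m-sum 0 ✓  L=12 even ✓  3≤5≤7 ✓
Π(2lᵢ+1) = 11×5×11 = 605
triangle coeff Δ(5,2,5) = 1/38610
Σ_t [0,2]: t=0:+1/2880 t=1:−1/576 t=2:+1/2880 = -1/960
(3j)²=10/429 [(5 2 5; 0 0 0)], sign=+1
Σ_t [1,2]: t=1:−1/1440 t=2:+1/1152 = 1/5760
(3j)²=1/858 [(5 2 5; -1 1 0)], sign=-1
⇒ 4πI² = 25/1521
I = (-1)√(25/1521/(4π)) = -0.03616600
No selection rule forces the value: the integral is nonzero (none).

-0.036166 (none)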